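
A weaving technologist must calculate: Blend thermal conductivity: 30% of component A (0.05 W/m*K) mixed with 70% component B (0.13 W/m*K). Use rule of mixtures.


Formula: Blend property = (fraction_A * property_A) + (fraction_B * property_B)
Step 1: Contribution A = 30/100 * 0.05 W/m*K = 0.015 W/m*K
Step 2: Contribution B = 70/100 * 0.13 W/m*K = 0.091 W/m*K
Step 3: Blend thermal conductivity = 0.015 + 0.091 = 0.106 W/m*K

0.106 W/m*K


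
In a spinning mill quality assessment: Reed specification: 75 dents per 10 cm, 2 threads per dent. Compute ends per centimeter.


Formula: EPC = (dents per 10 cm * ends per dent) / 10
Step 1: Total ends per 10 cm = 75 * 2 = 150
Step 2: EPC = 150 / 10 = 15.0 ends/cm

15.0 ends/cm


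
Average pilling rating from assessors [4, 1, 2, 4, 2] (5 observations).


Formula: Mean = sum / count
Sum = 4 + 1 + 2 + 4 + 2 = 13
Mean = 13 / 5 = 2.6

2.6


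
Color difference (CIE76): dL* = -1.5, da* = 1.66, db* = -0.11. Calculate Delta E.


Formula: Delta E = sqrt(dL*^2 + da*^2 + db*^2)
Step 1: dL*^2 = (-1.5)^2 = 2.25
Step 2: da*^2 = 1.66^2 = 2.7556
Step 3: db*^2 = (-0.11)^2 = 0.0121
Step 4: Sum = 2.25 + 2.7556 + 0.0121 = 5.0177
Step 5: Delta E = sqrt(5.0177) = 2.24

2.24 Delta E


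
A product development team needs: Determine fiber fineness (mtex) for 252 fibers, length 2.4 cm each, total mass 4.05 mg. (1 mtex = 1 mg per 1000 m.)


Formula: fineness (mtex) = mass (mg) / total length (km) = (mass_mg / total_length_m) * 1000
Step 1: Convert fiber length: 2.4 cm = 0.024 m
Step 2: Total fiber length = 252 * 0.024 = 6.048 m
Step 3: Linear density = 4.05 mg / 6.048 m = 0.6696 mg/m
Step 4: fineness = 0.6696 * 1000 = 669.6 mtex

669.6 mtex


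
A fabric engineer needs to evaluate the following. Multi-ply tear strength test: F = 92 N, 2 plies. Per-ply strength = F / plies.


Formula: Per-ply strength = Total force / Number of plies
Per-ply = 92 N / 2
Per-ply = 46 N

46 N


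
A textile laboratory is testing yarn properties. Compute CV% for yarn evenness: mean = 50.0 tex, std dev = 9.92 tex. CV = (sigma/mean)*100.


Formula: CV% = (standard deviation / mean) * 100
Step 1: Ratio = 9.92 / 50.0 = 0.1984
Step 2: CV% = 0.1984 * 100 = 19.84% ≈ 19.8%

19.8%


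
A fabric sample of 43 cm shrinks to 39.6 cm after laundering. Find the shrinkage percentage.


Formula: Shrinkage% = ((L_before - L_after) / L_before) * 100
Step 1: Shrinkage = 43 - 39.6 = 3.4 cm
Step 2: Shrinkage% = (3.4 / 43) * 100
Step 3: Shrinkage% = 0.07907 * 100 = 7.907% ≈ 7.9%

7.9%


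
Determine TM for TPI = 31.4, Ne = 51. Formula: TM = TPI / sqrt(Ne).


Formula: TM = TPI / sqrt(Ne)
Step 1: sqrt(Ne) = sqrt(51) = 7.1414
Step 2: TM = 31.4 / 7.1414 = 4.40

4.40 TM


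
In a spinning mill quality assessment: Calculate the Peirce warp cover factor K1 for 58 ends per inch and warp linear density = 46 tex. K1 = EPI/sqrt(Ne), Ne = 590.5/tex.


Formula: K1 = EPI / sqrt(Ne), with Ne = 590.5 / tex_warp
Step 1: Ne = 590.5 / 46 = 12.837
Step 2: sqrt(Ne) = sqrt(12.837) = 3.5829
Step 3: K1 = 58 / 3.5829 = 16.2

16.2


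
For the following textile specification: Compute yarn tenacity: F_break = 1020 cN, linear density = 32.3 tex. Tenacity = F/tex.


Formula: Tenacity = Breaking force / Linear density
Tenacity = 1020 cN / 32.3 tex
Tenacity = 31.58 cN/tex

31.58 cN/tex


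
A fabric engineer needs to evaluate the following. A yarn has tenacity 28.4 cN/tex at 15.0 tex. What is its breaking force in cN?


Formula: Breaking force = Tenacity * Linear density
F = 28.4 cN/tex * 15.0 tex
F = 426.00 cN

426.00 cN


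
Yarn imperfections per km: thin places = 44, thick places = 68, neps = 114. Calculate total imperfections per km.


Formula: Total = thin places + thick places + neps
Total = 44 + 68 + 114
Total = 226 imperfections/km

226 imperfections/km


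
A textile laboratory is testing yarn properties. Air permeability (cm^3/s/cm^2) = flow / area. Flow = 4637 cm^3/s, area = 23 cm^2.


Formula: Air Permeability = Airflow / Test Area
AP = 4637 cm^3/s / 23 cm^2
AP = 201.6 cm^3/s/cm^2

201.6 cm^3/s/cm^2


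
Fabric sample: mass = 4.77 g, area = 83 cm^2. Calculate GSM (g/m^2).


Formula: GSM = mass_g / area_m2
Step 1: Convert area: 83 cm^2 = 83 / 10000 = 0.0083 m^2
Step 2: GSM = 4.77 g / 0.0083 m^2 = 574.7 g/m^2

574.7 g/m^2


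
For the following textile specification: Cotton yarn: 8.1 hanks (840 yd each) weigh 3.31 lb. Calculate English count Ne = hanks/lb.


Formula: Ne = hanks / mass_lb
Substituting: Ne = 8.1 / 3.31
Ne = 2.4

2.4 Ne


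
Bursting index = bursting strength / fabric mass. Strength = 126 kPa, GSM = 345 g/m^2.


Formula: Bursting Index = Bursting Strength / Fabric GSM
BI = 126 kPa / 345 g/m^2
BI = 0.365 kPa/(g/m^2)

0.365 kPa/(g/m^2)


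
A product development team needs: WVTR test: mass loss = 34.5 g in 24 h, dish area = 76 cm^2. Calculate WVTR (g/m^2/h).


Formula: WVTR = mass_loss / (area * time)
Step 1: Convert area: 76 cm^2 = 0.0076 m^2
Step 2: WVTR = 34.5 g / (0.0076 m^2 * 24 h)
Step 3: WVTR = 34.5 / 0.1824 = 189.1 g/m^2/h

189.1 g/m^2/h


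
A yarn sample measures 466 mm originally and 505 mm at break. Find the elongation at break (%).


Formula: Elongation (%) = ((L_break - L0) / L0) * 100
Step 1: Extension = 505 - 466 = 39 mm
Step 2: Elongation = (39 / 466) * 100
Step 3: Elongation = 0.083691 * 100 = 8.3691% ≈ 8.4%

8.4%


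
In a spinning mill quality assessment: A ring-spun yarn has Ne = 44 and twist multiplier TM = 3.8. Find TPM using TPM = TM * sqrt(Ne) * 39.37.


Formula: TPM = TM * sqrt(Ne) * 39.37
Step 1: sqrt(Ne) = sqrt(44) = 6.6332
Step 2: TM * sqrt(Ne) = 3.8 * 6.6332 = 25.2062
Step 3: TPM = 25.2062 * 39.37 = 992 twists/m

992 twists/m


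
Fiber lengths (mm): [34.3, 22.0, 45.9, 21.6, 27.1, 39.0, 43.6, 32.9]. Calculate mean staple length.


Formula: Mean = sum of lengths / count
Sum = 34.3 + 22.0 + 45.9 + 21.6 + 27.1 + 39.0 + 43.6 + 32.9
Sum = 266.4 mm
Mean = 266.4 / 8 = 33.30 mm

33.30 mm


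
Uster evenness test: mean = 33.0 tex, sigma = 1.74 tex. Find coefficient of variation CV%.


Formula: CV% = (standard deviation / mean) * 100
Step 1: Ratio = 1.74 / 33.0 = 0.052727
Step 2: CV% = 0.052727 * 100 = 5.2727% ≈ 5.3%

5.3%


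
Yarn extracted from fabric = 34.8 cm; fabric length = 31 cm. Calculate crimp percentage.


Formula: Crimp% = ((L_yarn - L_fabric) / L_fabric) * 100
Step 1: Extension = 34.8 - 31 = 3.8 cm
Step 2: Crimp% = (3.8 / 31) * 100
Step 3: Crimp% = 0.122581 * 100 = 12.2581% ≈ 12.3%

12.3%


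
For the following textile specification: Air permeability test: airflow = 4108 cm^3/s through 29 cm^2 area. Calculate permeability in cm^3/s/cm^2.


Formula: Air Permeability = Airflow / Test Area
AP = 4108 cm^3/s / 29 cm^2
AP = 141.7 cm^3/s/cm^2

141.7 cm^3/s/cm^2


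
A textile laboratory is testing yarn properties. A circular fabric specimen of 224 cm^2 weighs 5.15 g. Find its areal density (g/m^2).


Formula: GSM = mass_g / area_m2
Step 1: Convert area: 224 cm^2 = 224 / 10000 = 0.0224 m^2
Step 2: GSM = 5.15 g / 0.0224 m^2 = 229.9 g/m^2

229.9 g/m^2


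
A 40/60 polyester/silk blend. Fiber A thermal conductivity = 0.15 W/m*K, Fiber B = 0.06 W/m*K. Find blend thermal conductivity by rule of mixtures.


Formula: Blend property = (fraction_A * property_A) + (fraction_B * property_B)
Step 1: Contribution A = 40/100 * 0.15 W/m*K = 0.06 W/m*K
Step 2: Contribution B = 60/100 * 0.06 W/m*K = 0.036 W/m*K
Step 3: Blend thermal conductivity = 0.06 + 0.036 = 0.096 W/m*K

0.096 W/m*K


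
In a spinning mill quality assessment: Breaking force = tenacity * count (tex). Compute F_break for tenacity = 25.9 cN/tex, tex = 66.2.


Formula: Breaking force = Tenacity * Linear density
F = 25.9 cN/tex * 66.2 tex
F = 1714.58 cN

1714.58 cN


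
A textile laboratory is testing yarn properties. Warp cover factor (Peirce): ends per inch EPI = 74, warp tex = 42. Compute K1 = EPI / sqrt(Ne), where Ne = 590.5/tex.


Formula: K1 = EPI / sqrt(Ne), with Ne = 590.5 / tex_warp
Step 1: Ne = 590.5 / 42 = 14.06
Step 2: sqrt(Ne) = sqrt(14.06) = 3.7497
Step 3: K1 = 74 / 3.7497 = 19.7

19.7


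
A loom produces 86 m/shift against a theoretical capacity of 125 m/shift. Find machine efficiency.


Formula: Efficiency% = (Actual output / Theoretical output) * 100
Efficiency% = (86 / 125) * 100
Efficiency% = 0.688 * 100 = 68.8%

68.8%


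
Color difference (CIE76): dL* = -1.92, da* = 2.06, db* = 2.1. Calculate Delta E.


Formula: Delta E = sqrt(dL*^2 + da*^2 + db*^2)
Step 1: dL*^2 = (-1.92)^2 = 3.6864
Step 2: da*^2 = 2.06^2 = 4.2436
Step 3: db*^2 = 2.1^2 = 4.41
Step 4: Sum = 3.6864 + 4.2436 + 4.41 = 12.34
Step 5: Delta E = sqrt(12.34) = 3.51

3.51 Delta E


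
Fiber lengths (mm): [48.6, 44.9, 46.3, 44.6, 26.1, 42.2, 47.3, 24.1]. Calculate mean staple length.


Formula: Mean = sum of lengths / count
Sum = 48.6 + 44.9 + 46.3 + 44.6 + 26.1 + 42.2 + 47.3 + 24.1
Sum = 324.1 mm
Mean = 324.1 / 8 = 40.51 mm

40.51 mm


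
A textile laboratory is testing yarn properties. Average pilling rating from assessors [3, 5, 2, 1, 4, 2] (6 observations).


Formula: Mean = sum / count
Sum = 3 + 5 + 2 + 1 + 4 + 2 = 17
Mean = 17 / 6 = 2.8

2.8


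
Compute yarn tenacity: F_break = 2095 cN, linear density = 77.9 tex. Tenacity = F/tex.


Formula: Tenacity = Breaking force / Linear density
Tenacity = 2095 cN / 77.9 tex
Tenacity = 26.89 cN/tex

26.89 cN/tex


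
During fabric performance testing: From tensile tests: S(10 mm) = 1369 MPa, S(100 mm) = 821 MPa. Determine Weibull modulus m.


Formula: m = ln(L1/L2) / ln(S2/S1)
Step 1: ln(L1/L2) = ln(10/100) = -2.30259
Step 2: S2/S1 = 821/1369 = 0.59971
Step 3: ln(S2/S1) = ln(0.59971) = -0.51131
Step 4: m = -2.30259 / -0.51131 = 4.50

4.50 (Weibull m)


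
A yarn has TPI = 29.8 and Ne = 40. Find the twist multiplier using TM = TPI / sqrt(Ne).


Formula: TM = TPI / sqrt(Ne)
Step 1: sqrt(Ne) = sqrt(40) = 6.3246
Step 2: TM = 29.8 / 6.3246 = 4.71

4.71 TM


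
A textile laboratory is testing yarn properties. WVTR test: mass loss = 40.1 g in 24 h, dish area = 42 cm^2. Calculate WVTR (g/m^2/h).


Formula: WVTR = mass_loss / (area * time)
Step 1: Convert area: 42 cm^2 = 0.0042 m^2
Step 2: WVTR = 40.1 g / (0.0042 m^2 * 24 h)
Step 3: WVTR = 40.1 / 0.1008 = 397.8 g/m^2/h

397.8 g/m^2/h


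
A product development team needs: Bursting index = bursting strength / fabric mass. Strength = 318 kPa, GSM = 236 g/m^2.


Formula: Bursting Index = Bursting Strength / Fabric GSM
BI = 318 kPa / 236 g/m^2
BI = 1.347 kPa/(g/m^2)

1.347 kPa/(g/m^2)


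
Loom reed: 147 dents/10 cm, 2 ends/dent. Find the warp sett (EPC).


Formula: EPC = (dents per 10 cm * ends per dent) / 10
Step 1: Total ends per 10 cm = 147 * 2 = 294
Step 2: EPC = 294 / 10 = 29.4 ends/cm

29.4 ends/cm


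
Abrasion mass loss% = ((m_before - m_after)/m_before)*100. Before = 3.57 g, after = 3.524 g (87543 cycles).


Formula: Mass loss% = ((m_before - m_after) / m_before) * 100
Step 1: Mass loss = 3.57 - 3.524 = 0.046 g
Step 2: Ratio = 0.046 / 3.57 = 0.0128852
Step 3: Mass loss% = 0.0128852 * 100 = 1.28852% ≈ 1.29%

1.29%


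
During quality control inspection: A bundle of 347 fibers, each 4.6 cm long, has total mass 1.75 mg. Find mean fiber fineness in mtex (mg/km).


Formula: fineness (mtex) = mass (mg) / total length (km) = (mass_mg / total_length_m) * 1000
Step 1: Convert fiber length: 4.6 cm = 0.046 m
Step 2: Total fiber length = 347 * 0.046 = 15.962 m
Step 3: Linear density = 1.75 mg / 15.962 m = 0.1096 mg/m
Step 4: fineness = 0.1096 * 1000 = 109.6 mtex

109.6 mtex


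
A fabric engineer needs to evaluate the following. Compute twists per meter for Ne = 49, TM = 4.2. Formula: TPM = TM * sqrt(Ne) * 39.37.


Formula: TPM = TM * sqrt(Ne) * 39.37
Step 1: sqrt(Ne) = sqrt(49) = 7
Step 2: TM * sqrt(Ne) = 4.2 * 7 = 29.4
Step 3: TPM = 29.4 * 39.37 = 1157 twists/m

1157 twists/m


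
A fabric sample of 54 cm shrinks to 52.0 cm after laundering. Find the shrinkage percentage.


Formula: Shrinkage% = ((L_before - L_after) / L_before) * 100
Step 1: Shrinkage = 54 - 52.0 = 2.0 cm
Step 2: Shrinkage% = (2.0 / 54) * 100
Step 3: Shrinkage% = 0.037037 * 100 = 3.7037% ≈ 3.7%

3.7%


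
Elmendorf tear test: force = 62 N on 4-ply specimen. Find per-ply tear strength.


Formula: Per-ply strength = Total force / Number of plies
Per-ply = 62 N / 4
Per-ply = 15.5 N

15.5 N


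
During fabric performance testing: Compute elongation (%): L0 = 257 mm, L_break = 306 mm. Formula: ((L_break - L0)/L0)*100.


Formula: Elongation (%) = ((L_break - L0) / L0) * 100
Step 1: Extension = 306 - 257 = 49 mm
Step 2: Elongation = (49 / 257) * 100
Step 3: Elongation = 0.190661 * 100 = 19.0661% ≈ 19.1%

19.1%


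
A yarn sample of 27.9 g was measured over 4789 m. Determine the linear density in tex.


Formula: Tex = (mass_g / length_m) * 1000
Substituting: Tex = (27.9 / 4789) * 1000
Intermediate: 27.9 / 4789 = 0.00582585 g/m
Tex = 0.00582585 * 1000 = 5.83 tex

5.83 tex


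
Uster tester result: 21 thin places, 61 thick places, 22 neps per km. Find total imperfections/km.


Formula: Total = thin places + thick places + neps
Total = 21 + 61 + 22
Total = 104 imperfections/km

104 imperfections/km


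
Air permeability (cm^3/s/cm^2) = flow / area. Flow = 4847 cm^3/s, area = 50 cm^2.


Formula: Air Permeability = Airflow / Test Area
AP = 4847 cm^3/s / 50 cm^2
AP = 96.9 cm^3/s/cm^2

96.9 cm^3/s/cm^2


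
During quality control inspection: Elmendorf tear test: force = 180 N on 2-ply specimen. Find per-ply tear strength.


Formula: Per-ply strength = Total force / Number of plies
Per-ply = 180 N / 2
Per-ply = 90 N

90 N


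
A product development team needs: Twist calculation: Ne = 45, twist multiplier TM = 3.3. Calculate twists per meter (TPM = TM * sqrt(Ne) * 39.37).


Formula: TPM = TM * sqrt(Ne) * 39.37
Step 1: sqrt(Ne) = sqrt(45) = 6.7082
Step 2: TM * sqrt(Ne) = 3.3 * 6.7082 = 22.1371
Step 3: TPM = 22.1371 * 39.37 = 872 twists/m

872 twists/m


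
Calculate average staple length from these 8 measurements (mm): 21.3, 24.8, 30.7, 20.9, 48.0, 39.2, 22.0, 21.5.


Formula: Mean = sum of lengths / count
Sum = 21.3 + 24.8 + 30.7 + 20.9 + 48.0 + 39.2 + 22.0 + 21.5
Sum = 228.4 mm
Mean = 228.4 / 8 = 28.55 mm

28.55 mm


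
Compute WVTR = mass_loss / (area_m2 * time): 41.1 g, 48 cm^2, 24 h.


Formula: WVTR = mass_loss / (area * time)
Step 1: Convert area: 48 cm^2 = 0.0048 m^2
Step 2: WVTR = 41.1 g / (0.0048 m^2 * 24 h)
Step 3: WVTR = 41.1 / 0.1152 = 356.8 g/m^2/h

356.8 g/m^2/h


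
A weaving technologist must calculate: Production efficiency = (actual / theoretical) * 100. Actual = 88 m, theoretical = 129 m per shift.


Formula: Efficiency% = (Actual output / Theoretical output) * 100
Efficiency% = (88 / 129) * 100
Efficiency% = 0.682171 * 100 = 68.2171% ≈ 68.2%

68.2%


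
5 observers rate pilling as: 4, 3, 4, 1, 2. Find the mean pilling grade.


Formula: Mean = sum / count
Sum = 4 + 3 + 4 + 1 + 2 = 14
Mean = 14 / 5 = 2.8

2.8


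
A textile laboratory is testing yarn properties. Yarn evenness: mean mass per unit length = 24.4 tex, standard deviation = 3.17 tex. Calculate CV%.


Formula: CV% = (standard deviation / mean) * 100
Step 1: Ratio = 3.17 / 24.4 = 0.129918
Step 2: CV% = 0.129918 * 100 = 12.9918% ≈ 13.0%

13.0%


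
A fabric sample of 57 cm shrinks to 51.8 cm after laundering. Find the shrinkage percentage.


Formula: Shrinkage% = ((L_before - L_after) / L_before) * 100
Step 1: Shrinkage = 57 - 51.8 = 5.2 cm
Step 2: Shrinkage% = (5.2 / 57) * 100
Step 3: Shrinkage% = 0.091228 * 100 = 9.1228% ≈ 9.1%

9.1%


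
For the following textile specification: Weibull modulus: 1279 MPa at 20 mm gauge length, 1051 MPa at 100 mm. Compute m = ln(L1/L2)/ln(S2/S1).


Formula: m = ln(L1/L2) / ln(S2/S1)
Step 1: ln(L1/L2) = ln(20/100) = -1.60944
Step 2: S2/S1 = 1051/1279 = 0.82174
Step 3: ln(S2/S1) = ln(0.82174) = -0.19633
Step 4: m = -1.60944 / -0.19633 = 8.20

8.20 (Weibull m)


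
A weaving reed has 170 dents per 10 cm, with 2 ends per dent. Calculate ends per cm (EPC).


Formula: EPC = (dents per 10 cm * ends per dent) / 10
Step 1: Total ends per 10 cm = 170 * 2 = 340
Step 2: EPC = 340 / 10 = 34.0 ends/cm

34.0 ends/cm


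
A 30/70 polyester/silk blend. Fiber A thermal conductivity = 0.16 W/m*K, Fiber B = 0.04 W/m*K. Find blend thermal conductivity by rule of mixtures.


Formula: Blend property = (fraction_A * property_A) + (fraction_B * property_B)
Step 1: Contribution A = 30/100 * 0.16 W/m*K = 0.048 W/m*K
Step 2: Contribution B = 70/100 * 0.04 W/m*K = 0.028 W/m*K
Step 3: Blend thermal conductivity = 0.048 + 0.028 = 0.076 W/m*K

0.076 W/m*K


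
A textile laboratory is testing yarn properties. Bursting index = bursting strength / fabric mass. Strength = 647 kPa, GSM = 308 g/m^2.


Formula: Bursting Index = Bursting Strength / Fabric GSM
BI = 647 kPa / 308 g/m^2
BI = 2.101 kPa/(g/m^2)

2.101 kPa/(g/m^2)


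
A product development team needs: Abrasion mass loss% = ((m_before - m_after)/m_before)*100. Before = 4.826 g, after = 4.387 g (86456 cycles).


Formula: Mass loss% = ((m_before - m_after) / m_before) * 100
Step 1: Mass loss = 4.826 - 4.387 = 0.439 g
Step 2: Ratio = 0.439 / 4.826 = 0.0909656
Step 3: Mass loss% = 0.0909656 * 100 = 9.09656% ≈ 9.10%

9.10%


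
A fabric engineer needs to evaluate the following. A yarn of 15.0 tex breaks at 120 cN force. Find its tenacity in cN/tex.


Formula: Tenacity = Breaking force / Linear density
Tenacity = 120 cN / 15.0 tex
Tenacity = 8.00 cN/tex

8.00 cN/tex


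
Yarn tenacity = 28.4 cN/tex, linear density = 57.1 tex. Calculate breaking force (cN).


Formula: Breaking force = Tenacity * Linear density
F = 28.4 cN/tex * 57.1 tex
F = 1621.64 cN

1621.64 cN


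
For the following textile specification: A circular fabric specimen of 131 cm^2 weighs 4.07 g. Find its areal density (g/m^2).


Formula: GSM = mass_g / area_m2
Step 1: Convert area: 131 cm^2 = 131 / 10000 = 0.0131 m^2
Step 2: GSM = 4.07 g / 0.0131 m^2 = 310.7 g/m^2

310.7 g/m^2


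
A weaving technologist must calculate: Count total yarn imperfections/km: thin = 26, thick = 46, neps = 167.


Formula: Total = thin places + thick places + neps
Total = 26 + 46 + 167
Total = 239 imperfections/km

239 imperfections/km


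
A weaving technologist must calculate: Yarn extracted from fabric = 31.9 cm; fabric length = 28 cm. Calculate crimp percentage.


Formula: Crimp% = ((L_yarn - L_fabric) / L_fabric) * 100
Step 1: Extension = 31.9 - 28 = 3.9 cm
Step 2: Crimp% = (3.9 / 28) * 100
Step 3: Crimp% = 0.139286 * 100 = 13.9286% ≈ 13.9%

13.9%


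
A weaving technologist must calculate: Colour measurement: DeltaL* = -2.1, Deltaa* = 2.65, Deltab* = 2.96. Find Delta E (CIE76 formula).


Formula: Delta E = sqrt(dL*^2 + da*^2 + db*^2)
Step 1: dL*^2 = (-2.1)^2 = 4.41
Step 2: da*^2 = 2.65^2 = 7.0225
Step 3: db*^2 = 2.96^2 = 8.7616
Step 4: Sum = 4.41 + 7.0225 + 8.7616 = 20.1941
Step 5: Delta E = sqrt(20.1941) = 4.49

4.49 Delta E


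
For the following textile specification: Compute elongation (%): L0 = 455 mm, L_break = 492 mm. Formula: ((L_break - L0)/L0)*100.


Formula: Elongation (%) = ((L_break - L0) / L0) * 100
Step 1: Extension = 492 - 455 = 37 mm
Step 2: Elongation = (37 / 455) * 100
Step 3: Elongation = 0.081319 * 100 = 8.1319% ≈ 8.1%

8.1%


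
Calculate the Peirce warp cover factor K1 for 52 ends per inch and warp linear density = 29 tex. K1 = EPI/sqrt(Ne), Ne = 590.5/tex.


Formula: K1 = EPI / sqrt(Ne), with Ne = 590.5 / tex_warp
Step 1: Ne = 590.5 / 29 = 20.362
Step 2: sqrt(Ne) = sqrt(20.362) = 4.5124
Step 3: K1 = 52 / 4.5124 = 11.5

11.5


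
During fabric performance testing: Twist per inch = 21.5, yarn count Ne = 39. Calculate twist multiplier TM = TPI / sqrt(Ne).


Formula: TM = TPI / sqrt(Ne)
Step 1: sqrt(Ne) = sqrt(39) = 6.245
Step 2: TM = 21.5 / 6.245 = 3.44

3.44 TM


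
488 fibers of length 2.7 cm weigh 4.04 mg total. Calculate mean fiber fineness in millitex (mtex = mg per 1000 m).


Formula: fineness (mtex) = mass (mg) / total length (km) = (mass_mg / total_length_m) * 1000
Step 1: Convert fiber length: 2.7 cm = 0.027 m
Step 2: Total fiber length = 488 * 0.027 = 13.176 m
Step 3: Linear density = 4.04 mg / 13.176 m = 0.3066 mg/m
Step 4: fineness = 0.3066 * 1000 = 306.6 mtex

306.6 mtex


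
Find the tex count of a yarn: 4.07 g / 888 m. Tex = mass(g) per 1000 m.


Formula: Tex = (mass_g / length_m) * 1000
Substituting: Tex = (4.07 / 888) * 1000
Intermediate: 4.07 / 888 = 0.00458333 g/m
Tex = 0.00458333 * 1000 = 4.58 tex

4.58 tex


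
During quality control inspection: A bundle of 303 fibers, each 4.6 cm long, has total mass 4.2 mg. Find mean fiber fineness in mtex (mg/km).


Formula: fineness (mtex) = mass (mg) / total length (km) = (mass_mg / total_length_m) * 1000
Step 1: Convert fiber length: 4.6 cm = 0.046 m
Step 2: Total fiber length = 303 * 0.046 = 13.938 m
Step 3: Linear density = 4.2 mg / 13.938 m = 0.3013 mg/m
Step 4: fineness = 0.3013 * 1000 = 301.3 mtex

301.3 mtex


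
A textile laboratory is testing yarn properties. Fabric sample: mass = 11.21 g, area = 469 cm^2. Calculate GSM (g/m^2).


Formula: GSM = mass_g / area_m2
Step 1: Convert area: 469 cm^2 = 469 / 10000 = 0.0469 m^2
Step 2: GSM = 11.21 g / 0.0469 m^2 = 239.0 g/m^2

239.0 g/m^2


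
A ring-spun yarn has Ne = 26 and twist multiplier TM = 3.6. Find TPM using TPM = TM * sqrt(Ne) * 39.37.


Formula: TPM = TM * sqrt(Ne) * 39.37
Step 1: sqrt(Ne) = sqrt(26) = 5.099
Step 2: TM * sqrt(Ne) = 3.6 * 5.099 = 18.3564
Step 3: TPM = 18.3564 * 39.37 = 723 twists/m

723 twists/m


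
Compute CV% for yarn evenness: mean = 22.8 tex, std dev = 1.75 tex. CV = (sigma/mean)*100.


Formula: CV% = (standard deviation / mean) * 100
Step 1: Ratio = 1.75 / 22.8 = 0.076754
Step 2: CV% = 0.076754 * 100 = 7.6754% ≈ 7.7%

7.7%


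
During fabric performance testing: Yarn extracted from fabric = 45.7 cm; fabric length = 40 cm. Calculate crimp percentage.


Formula: Crimp% = ((L_yarn - L_fabric) / L_fabric) * 100
Step 1: Extension = 45.7 - 40 = 5.7 cm
Step 2: Crimp% = (5.7 / 40) * 100
Step 3: Crimp% = 0.1425 * 100 = 14.25% ≈ 14.3%

14.3%


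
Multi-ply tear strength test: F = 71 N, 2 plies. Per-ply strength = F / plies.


Formula: Per-ply strength = Total force / Number of plies
Per-ply = 71 N / 2
Per-ply = 35.5 N

35.5 N


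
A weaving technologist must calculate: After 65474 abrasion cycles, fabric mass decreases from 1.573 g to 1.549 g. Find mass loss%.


Formula: Mass loss% = ((m_before - m_after) / m_before) * 100
Step 1: Mass loss = 1.573 - 1.549 = 0.024 g
Step 2: Ratio = 0.024 / 1.573 = 0.0152575
Step 3: Mass loss% = 0.0152575 * 100 = 1.52575% ≈ 1.53%

1.53%


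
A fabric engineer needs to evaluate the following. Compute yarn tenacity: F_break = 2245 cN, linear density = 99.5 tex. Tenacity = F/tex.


Formula: Tenacity = Breaking force / Linear density
Tenacity = 2245 cN / 99.5 tex
Tenacity = 22.56 cN/tex

22.56 cN/tex


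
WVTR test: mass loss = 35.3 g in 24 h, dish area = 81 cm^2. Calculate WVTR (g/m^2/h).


Formula: WVTR = mass_loss / (area * time)
Step 1: Convert area: 81 cm^2 = 0.0081 m^2
Step 2: WVTR = 35.3 g / (0.0081 m^2 * 24 h)
Step 3: WVTR = 35.3 / 0.1944 = 181.6 g/m^2/h

181.6 g/m^2/h


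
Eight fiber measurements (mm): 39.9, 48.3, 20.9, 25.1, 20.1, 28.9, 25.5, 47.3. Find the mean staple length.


Formula: Mean = sum of lengths / count
Sum = 39.9 + 48.3 + 20.9 + 25.1 + 20.1 + 28.9 + 25.5 + 47.3
Sum = 256.0 mm
Mean = 256.0 / 8 = 32.00 mm

32.00 mm


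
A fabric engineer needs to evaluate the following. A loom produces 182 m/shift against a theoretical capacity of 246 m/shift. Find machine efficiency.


Formula: Efficiency% = (Actual output / Theoretical output) * 100
Efficiency% = (182 / 246) * 100
Efficiency% = 0.739837 * 100 = 73.9837% ≈ 74.0%

74.0%


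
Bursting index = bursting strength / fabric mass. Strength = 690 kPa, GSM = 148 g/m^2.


Formula: Bursting Index = Bursting Strength / Fabric GSM
BI = 690 kPa / 148 g/m^2
BI = 4.662 kPa/(g/m^2)

4.662 kPa/(g/m^2)


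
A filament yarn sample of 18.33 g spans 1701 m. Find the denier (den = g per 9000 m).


Formula: den = (mass_g / length_m) * 9000
Substituting: den = (18.33 / 1701) * 9000
Intermediate: 18.33 / 1701 = 0.01077601 g/m
den = 0.01077601 * 9000 = 97.0 denier

97.0 denier


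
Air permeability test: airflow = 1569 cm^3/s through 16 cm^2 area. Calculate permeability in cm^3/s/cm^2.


Formula: Air Permeability = Airflow / Test Area
AP = 1569 cm^3/s / 16 cm^2
AP = 98.1 cm^3/s/cm^2

98.1 cm^3/s/cm^2


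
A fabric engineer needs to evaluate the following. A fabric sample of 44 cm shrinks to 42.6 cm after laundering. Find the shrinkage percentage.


Formula: Shrinkage% = ((L_before - L_after) / L_before) * 100
Step 1: Shrinkage = 44 - 42.6 = 1.4 cm
Step 2: Shrinkage% = (1.4 / 44) * 100
Step 3: Shrinkage% = 0.031818 * 100 = 3.1818% ≈ 3.2%

3.2%


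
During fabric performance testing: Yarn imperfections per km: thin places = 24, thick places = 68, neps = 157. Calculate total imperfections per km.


Formula: Total = thin places + thick places + neps
Total = 24 + 68 + 157
Total = 249 imperfections/km

249 imperfections/km


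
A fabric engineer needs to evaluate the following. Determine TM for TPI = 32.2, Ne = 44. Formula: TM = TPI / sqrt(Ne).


Formula: TM = TPI / sqrt(Ne)
Step 1: sqrt(Ne) = sqrt(44) = 6.6332
Step 2: TM = 32.2 / 6.6332 = 4.85

4.85 TM


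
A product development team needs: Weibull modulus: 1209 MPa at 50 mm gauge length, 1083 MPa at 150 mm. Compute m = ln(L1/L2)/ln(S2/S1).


Formula: m = ln(L1/L2) / ln(S2/S1)
Step 1: ln(L1/L2) = ln(50/150) = -1.09861
Step 2: S2/S1 = 1083/1209 = 0.89578
Step 3: ln(S2/S1) = ln(0.89578) = -0.11006
Step 4: m = -1.09861 / -0.11006 = 9.98

9.98 (Weibull m)


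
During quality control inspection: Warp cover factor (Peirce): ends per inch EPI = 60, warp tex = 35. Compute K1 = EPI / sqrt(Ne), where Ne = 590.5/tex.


Formula: K1 = EPI / sqrt(Ne), with Ne = 590.5 / tex_warp
Step 1: Ne = 590.5 / 35 = 16.871
Step 2: sqrt(Ne) = sqrt(16.871) = 4.1074
Step 3: K1 = 60 / 4.1074 = 14.6

14.6


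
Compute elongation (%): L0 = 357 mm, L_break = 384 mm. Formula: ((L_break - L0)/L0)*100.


Formula: Elongation (%) = ((L_break - L0) / L0) * 100
Step 1: Extension = 384 - 357 = 27 mm
Step 2: Elongation = (27 / 357) * 100
Step 3: Elongation = 0.07563 * 100 = 7.563% ≈ 7.6%

7.6%


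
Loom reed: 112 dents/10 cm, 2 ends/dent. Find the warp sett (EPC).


Formula: EPC = (dents per 10 cm * ends per dent) / 10
Step 1: Total ends per 10 cm = 112 * 2 = 224
Step 2: EPC = 224 / 10 = 22.4 ends/cm

22.4 ends/cm


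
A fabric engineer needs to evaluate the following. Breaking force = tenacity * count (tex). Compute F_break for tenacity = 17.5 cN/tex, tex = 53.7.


Formula: Breaking force = Tenacity * Linear density
F = 17.5 cN/tex * 53.7 tex
F = 939.75 cN

939.75 cN


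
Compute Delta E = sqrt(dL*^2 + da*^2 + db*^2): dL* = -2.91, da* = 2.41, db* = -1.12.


Formula: Delta E = sqrt(dL*^2 + da*^2 + db*^2)
Step 1: dL*^2 = (-2.91)^2 = 8.4681
Step 2: da*^2 = 2.41^2 = 5.8081
Step 3: db*^2 = (-1.12)^2 = 1.2544
Step 4: Sum = 8.4681 + 5.8081 + 1.2544 = 15.5306
Step 5: Delta E = sqrt(15.5306) = 3.94

3.94 Delta E


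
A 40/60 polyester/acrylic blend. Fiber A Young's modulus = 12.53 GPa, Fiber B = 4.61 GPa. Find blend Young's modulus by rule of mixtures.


Formula: Blend property = (fraction_A * property_A) + (fraction_B * property_B)
Step 1: Contribution A = 40/100 * 12.53 GPa = 5.012 GPa
Step 2: Contribution B = 60/100 * 4.61 GPa = 2.766 GPa
Step 3: Blend Young's modulus = 5.012 + 2.766 = 7.778 GPa

7.778 GPa


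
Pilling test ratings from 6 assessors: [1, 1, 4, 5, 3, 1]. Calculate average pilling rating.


Formula: Mean = sum / count
Sum = 1 + 1 + 4 + 5 + 3 + 1 = 15
Mean = 15 / 6 = 2.5

2.5


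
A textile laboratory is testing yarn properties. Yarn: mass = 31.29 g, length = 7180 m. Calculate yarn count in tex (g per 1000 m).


Formula: Tex = (mass_g / length_m) * 1000
Substituting: Tex = (31.29 / 7180) * 1000
Intermediate: 31.29 / 7180 = 0.00435794 g/m
Tex = 0.00435794 * 1000 = 4.36 tex

4.36 tex


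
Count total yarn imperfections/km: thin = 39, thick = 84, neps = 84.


Formula: Total = thin places + thick places + neps
Total = 39 + 84 + 84
Total = 207 imperfections/km

207 imperfections/km


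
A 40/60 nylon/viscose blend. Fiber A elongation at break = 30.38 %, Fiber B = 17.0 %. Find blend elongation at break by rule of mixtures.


Formula: Blend property = (fraction_A * property_A) + (fraction_B * property_B)
Step 1: Contribution A = 40/100 * 30.38 % = 12.152 %
Step 2: Contribution B = 60/100 * 17.0 % = 10.2 %
Step 3: Blend elongation at break = 12.152 + 10.2 = 22.352 %

22.352 %


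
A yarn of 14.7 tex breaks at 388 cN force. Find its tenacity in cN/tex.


Formula: Tenacity = Breaking force / Linear density
Tenacity = 388 cN / 14.7 tex
Tenacity = 26.39 cN/tex

26.39 cN/tex


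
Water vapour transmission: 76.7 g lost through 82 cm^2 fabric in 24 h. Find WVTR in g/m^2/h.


Formula: WVTR = mass_loss / (area * time)
Step 1: Convert area: 82 cm^2 = 0.0082 m^2
Step 2: WVTR = 76.7 g / (0.0082 m^2 * 24 h)
Step 3: WVTR = 76.7 / 0.1968 = 389.7 g/m^2/h

389.7 g/m^2/h


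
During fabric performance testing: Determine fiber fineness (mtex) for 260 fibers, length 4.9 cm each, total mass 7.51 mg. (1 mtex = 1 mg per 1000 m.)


Formula: fineness (mtex) = mass (mg) / total length (km) = (mass_mg / total_length_m) * 1000
Step 1: Convert fiber length: 4.9 cm = 0.049 m
Step 2: Total fiber length = 260 * 0.049 = 12.74 m
Step 3: Linear density = 7.51 mg / 12.74 m = 0.5895 mg/m
Step 4: fineness = 0.5895 * 1000 = 589.5 mtex

589.5 mtex


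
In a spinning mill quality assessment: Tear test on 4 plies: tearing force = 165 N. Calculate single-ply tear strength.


Formula: Per-ply strength = Total force / Number of plies
Per-ply = 165 N / 4
Per-ply = 41.25 N

41.25 N


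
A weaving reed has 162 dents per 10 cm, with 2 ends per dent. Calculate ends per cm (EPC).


Formula: EPC = (dents per 10 cm * ends per dent) / 10
Step 1: Total ends per 10 cm = 162 * 2 = 324
Step 2: EPC = 324 / 10 = 32.4 ends/cm

32.4 ends/cm


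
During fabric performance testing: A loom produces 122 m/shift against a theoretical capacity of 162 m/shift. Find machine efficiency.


Formula: Efficiency% = (Actual output / Theoretical output) * 100
Efficiency% = (122 / 162) * 100
Efficiency% = 0.753086 * 100 = 75.3086% ≈ 75.3%

75.3%


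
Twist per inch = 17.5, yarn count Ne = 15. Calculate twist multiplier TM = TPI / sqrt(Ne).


Formula: TM = TPI / sqrt(Ne)
Step 1: sqrt(Ne) = sqrt(15) = 3.873
Step 2: TM = 17.5 / 3.873 = 4.52

4.52 TM


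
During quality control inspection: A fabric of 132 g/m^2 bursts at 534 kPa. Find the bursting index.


Formula: Bursting Index = Bursting Strength / Fabric GSM
BI = 534 kPa / 132 g/m^2
BI = 4.045 kPa/(g/m^2)

4.045 kPa/(g/m^2)


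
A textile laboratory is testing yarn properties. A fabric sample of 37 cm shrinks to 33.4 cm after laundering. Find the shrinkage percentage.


Formula: Shrinkage% = ((L_before - L_after) / L_before) * 100
Step 1: Shrinkage = 37 - 33.4 = 3.6 cm
Step 2: Shrinkage% = (3.6 / 37) * 100
Step 3: Shrinkage% = 0.097297 * 100 = 9.7297% ≈ 9.7%

9.7%


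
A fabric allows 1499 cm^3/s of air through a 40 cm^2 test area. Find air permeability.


Formula: Air Permeability = Airflow / Test Area
AP = 1499 cm^3/s / 40 cm^2
AP = 37.5 cm^3/s/cm^2

37.5 cm^3/s/cm^2


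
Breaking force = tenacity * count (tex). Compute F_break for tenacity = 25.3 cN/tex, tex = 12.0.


Formula: Breaking force = Tenacity * Linear density
F = 25.3 cN/tex * 12.0 tex
F = 303.60 cN

303.60 cN


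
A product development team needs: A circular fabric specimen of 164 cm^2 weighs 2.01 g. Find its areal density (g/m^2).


Formula: GSM = mass_g / area_m2
Step 1: Convert area: 164 cm^2 = 164 / 10000 = 0.0164 m^2
Step 2: GSM = 2.01 g / 0.0164 m^2 = 122.6 g/m^2

122.6 g/m^2


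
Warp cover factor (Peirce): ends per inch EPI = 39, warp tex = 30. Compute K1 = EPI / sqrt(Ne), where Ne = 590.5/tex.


Formula: K1 = EPI / sqrt(Ne), with Ne = 590.5 / tex_warp
Step 1: Ne = 590.5 / 30 = 19.683
Step 2: sqrt(Ne) = sqrt(19.683) = 4.4366
Step 3: K1 = 39 / 4.4366 = 8.8

8.8


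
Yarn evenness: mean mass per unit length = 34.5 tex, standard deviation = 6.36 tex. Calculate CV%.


Formula: CV% = (standard deviation / mean) * 100
Step 1: Ratio = 6.36 / 34.5 = 0.184348
Step 2: CV% = 0.184348 * 100 = 18.4348% ≈ 18.4%

18.4%


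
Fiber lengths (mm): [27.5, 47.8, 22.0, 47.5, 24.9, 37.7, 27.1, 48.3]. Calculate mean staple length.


Formula: Mean = sum of lengths / count
Sum = 27.5 + 47.8 + 22.0 + 47.5 + 24.9 + 37.7 + 27.1 + 48.3
Sum = 282.8 mm
Mean = 282.8 / 8 = 35.35 mm

35.35 mm


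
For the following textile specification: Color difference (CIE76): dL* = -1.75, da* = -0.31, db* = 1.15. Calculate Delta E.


Formula: Delta E = sqrt(dL*^2 + da*^2 + db*^2)
Step 1: dL*^2 = (-1.75)^2 = 3.0625
Step 2: da*^2 = (-0.31)^2 = 0.0961
Step 3: db*^2 = 1.15^2 = 1.3225
Step 4: Sum = 3.0625 + 0.0961 + 1.3225 = 4.4811
Step 5: Delta E = sqrt(4.4811) = 2.12

2.12 Delta E


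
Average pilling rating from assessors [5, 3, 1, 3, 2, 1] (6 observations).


Formula: Mean = sum / count
Sum = 5 + 3 + 1 + 3 + 2 + 1 = 15
Mean = 15 / 6 = 2.5

2.5


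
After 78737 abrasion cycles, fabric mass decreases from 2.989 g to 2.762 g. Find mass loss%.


Formula: Mass loss% = ((m_before - m_after) / m_before) * 100
Step 1: Mass loss = 2.989 - 2.762 = 0.227 g
Step 2: Ratio = 0.227 / 2.989 = 0.0759451
Step 3: Mass loss% = 0.0759451 * 100 = 7.59451% ≈ 7.59%

7.59%


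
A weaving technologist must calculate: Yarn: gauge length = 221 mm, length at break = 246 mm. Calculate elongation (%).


Formula: Elongation (%) = ((L_break - L0) / L0) * 100
Step 1: Extension = 246 - 221 = 25 mm
Step 2: Elongation = (25 / 221) * 100
Step 3: Elongation = 0.113122 * 100 = 11.3122% ≈ 11.3%

11.3%


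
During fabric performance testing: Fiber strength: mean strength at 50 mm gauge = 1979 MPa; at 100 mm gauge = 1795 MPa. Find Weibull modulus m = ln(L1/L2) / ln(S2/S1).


Formula: m = ln(L1/L2) / ln(S2/S1)
Step 1: ln(L1/L2) = ln(50/100) = -0.69315
Step 2: S2/S1 = 1795/1979 = 0.90702
Step 3: ln(S2/S1) = ln(0.90702) = -0.09759
Step 4: m = -0.69315 / -0.09759 = 7.10

7.10 (Weibull m)


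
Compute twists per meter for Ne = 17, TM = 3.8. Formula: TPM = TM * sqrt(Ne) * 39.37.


Formula: TPM = TM * sqrt(Ne) * 39.37
Step 1: sqrt(Ne) = sqrt(17) = 4.1231
Step 2: TM * sqrt(Ne) = 3.8 * 4.1231 = 15.6678
Step 3: TPM = 15.6678 * 39.37 = 617 twists/m

617 twists/m


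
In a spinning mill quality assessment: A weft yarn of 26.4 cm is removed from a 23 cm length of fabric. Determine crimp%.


Formula: Crimp% = ((L_yarn - L_fabric) / L_fabric) * 100
Step 1: Extension = 26.4 - 23 = 3.4 cm
Step 2: Crimp% = (3.4 / 23) * 100
Step 3: Crimp% = 0.147826 * 100 = 14.7826% ≈ 14.8%

14.8%


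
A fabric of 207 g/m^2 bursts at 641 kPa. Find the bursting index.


Formula: Bursting Index = Bursting Strength / Fabric GSM
BI = 641 kPa / 207 g/m^2
BI = 3.097 kPa/(g/m^2)

3.097 kPa/(g/m^2)


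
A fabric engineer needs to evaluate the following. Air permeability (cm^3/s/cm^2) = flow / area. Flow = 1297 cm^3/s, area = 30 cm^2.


Formula: Air Permeability = Airflow / Test Area
AP = 1297 cm^3/s / 30 cm^2
AP = 43.2 cm^3/s/cm^2

43.2 cm^3/s/cm^2


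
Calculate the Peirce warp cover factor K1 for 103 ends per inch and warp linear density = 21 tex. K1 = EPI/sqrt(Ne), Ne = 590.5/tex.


Formula: K1 = EPI / sqrt(Ne), with Ne = 590.5 / tex_warp
Step 1: Ne = 590.5 / 21 = 28.119
Step 2: sqrt(Ne) = sqrt(28.119) = 5.3027
Step 3: K1 = 103 / 5.3027 = 19.4

19.4


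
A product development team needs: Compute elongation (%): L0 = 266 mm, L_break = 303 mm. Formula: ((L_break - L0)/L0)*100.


Formula: Elongation (%) = ((L_break - L0) / L0) * 100
Step 1: Extension = 303 - 266 = 37 mm
Step 2: Elongation = (37 / 266) * 100
Step 3: Elongation = 0.139098 * 100 = 13.9098% ≈ 13.9%

13.9%


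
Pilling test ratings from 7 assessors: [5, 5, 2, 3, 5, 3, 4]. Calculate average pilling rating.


Formula: Mean = sum / count
Sum = 5 + 5 + 2 + 3 + 5 + 3 + 4 = 27
Mean = 27 / 7 = 3.9

3.9


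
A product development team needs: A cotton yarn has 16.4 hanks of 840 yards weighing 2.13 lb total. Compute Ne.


Formula: Ne = hanks / mass_lb
Substituting: Ne = 16.4 / 2.13
Ne = 7.7

7.7 Ne


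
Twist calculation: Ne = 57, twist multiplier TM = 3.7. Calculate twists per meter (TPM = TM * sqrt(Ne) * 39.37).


Formula: TPM = TM * sqrt(Ne) * 39.37
Step 1: sqrt(Ne) = sqrt(57) = 7.5498
Step 2: TM * sqrt(Ne) = 3.7 * 7.5498 = 27.9343
Step 3: TPM = 27.9343 * 39.37 = 1100 twists/m

1100 twists/m


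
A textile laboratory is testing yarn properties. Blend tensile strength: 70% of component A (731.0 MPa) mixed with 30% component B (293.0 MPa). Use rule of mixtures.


Formula: Blend property = (fraction_A * property_A) + (fraction_B * property_B)
Step 1: Contribution A = 70/100 * 731.0 MPa = 511.7 MPa
Step 2: Contribution B = 30/100 * 293.0 MPa = 87.9 MPa
Step 3: Blend tensile strength = 511.7 + 87.9 = 599.6 MPa

599.6 MPa


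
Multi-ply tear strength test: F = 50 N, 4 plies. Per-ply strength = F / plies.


Formula: Per-ply strength = Total force / Number of plies
Per-ply = 50 N / 4
Per-ply = 12.5 N

12.5 N


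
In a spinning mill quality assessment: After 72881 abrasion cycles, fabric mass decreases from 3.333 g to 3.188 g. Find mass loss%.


Formula: Mass loss% = ((m_before - m_after) / m_before) * 100
Step 1: Mass loss = 3.333 - 3.188 = 0.145 g
Step 2: Ratio = 0.145 / 3.333 = 0.0435044
Step 3: Mass loss% = 0.0435044 * 100 = 4.35044% ≈ 4.35%

4.35%


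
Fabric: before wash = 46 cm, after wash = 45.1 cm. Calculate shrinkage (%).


Formula: Shrinkage% = ((L_before - L_after) / L_before) * 100
Step 1: Shrinkage = 46 - 45.1 = 0.9 cm
Step 2: Shrinkage% = (0.9 / 46) * 100
Step 3: Shrinkage% = 0.019565 * 100 = 1.9565% ≈ 2.0%

2.0%


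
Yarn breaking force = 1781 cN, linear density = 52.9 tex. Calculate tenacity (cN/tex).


Formula: Tenacity = Breaking force / Linear density
Tenacity = 1781 cN / 52.9 tex
Tenacity = 33.67 cN/tex

33.67 cN/tex


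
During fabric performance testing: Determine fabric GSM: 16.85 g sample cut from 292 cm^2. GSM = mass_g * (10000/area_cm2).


Formula: GSM = mass_g / area_m2
Step 1: Convert area: 292 cm^2 = 292 / 10000 = 0.0292 m^2
Step 2: GSM = 16.85 g / 0.0292 m^2 = 577.1 g/m^2

577.1 g/m^2


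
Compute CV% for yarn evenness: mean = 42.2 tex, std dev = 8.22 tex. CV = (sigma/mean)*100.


Formula: CV% = (standard deviation / mean) * 100
Step 1: Ratio = 8.22 / 42.2 = 0.194787
Step 2: CV% = 0.194787 * 100 = 19.4787% ≈ 19.5%

19.5%


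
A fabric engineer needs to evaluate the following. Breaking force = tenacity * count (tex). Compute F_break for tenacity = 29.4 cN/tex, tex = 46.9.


Formula: Breaking force = Tenacity * Linear density
F = 29.4 cN/tex * 46.9 tex
F = 1378.86 cN

1378.86 cN


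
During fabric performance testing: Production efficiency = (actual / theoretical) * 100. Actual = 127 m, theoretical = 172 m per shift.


Formula: Efficiency% = (Actual output / Theoretical output) * 100
Efficiency% = (127 / 172) * 100
Efficiency% = 0.738372 * 100 = 73.8372% ≈ 73.8%

73.8%


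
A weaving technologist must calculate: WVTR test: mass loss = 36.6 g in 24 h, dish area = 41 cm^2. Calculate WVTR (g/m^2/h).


Formula: WVTR = mass_loss / (area * time)
Step 1: Convert area: 41 cm^2 = 0.0041 m^2
Step 2: WVTR = 36.6 g / (0.0041 m^2 * 24 h)
Step 3: WVTR = 36.6 / 0.0984 = 372.0 g/m^2/h

372.0 g/m^2/h
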